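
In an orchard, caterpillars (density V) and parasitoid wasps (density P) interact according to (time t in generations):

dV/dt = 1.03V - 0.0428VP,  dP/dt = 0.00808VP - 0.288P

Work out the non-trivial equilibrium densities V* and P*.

V* ≈ 35.6, P* ≈ 24.1

Set dP/dt = 0 with P > 0: 0.00808V - 0.288 = 0, so V* = 0.288/0.00808 = 35.6.
Set dV/dt = 0 with V > 0: 1.03 - 0.0428P = 0, so P* = 1.03/0.0428 = 24.1.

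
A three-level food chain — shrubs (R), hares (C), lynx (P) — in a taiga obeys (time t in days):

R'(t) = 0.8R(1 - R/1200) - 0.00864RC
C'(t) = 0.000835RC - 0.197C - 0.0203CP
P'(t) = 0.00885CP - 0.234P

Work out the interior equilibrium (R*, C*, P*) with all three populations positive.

From dP/dt = 0: 0.00885C* = 0.234, so C* = 26.4.
From dR/dt = 0: 0.8(1 - R*/1200) = 0.00864·26.4, giving R* = 1200·(1 - 0.286) = 857.
From dC/dt = 0: 0.000835·857 - 0.197 = 0.0203P*, so P* = 0.519/0.0203 = 25.6.

R* ≈ 857, C* ≈ 26.4, P* ≈ 25.6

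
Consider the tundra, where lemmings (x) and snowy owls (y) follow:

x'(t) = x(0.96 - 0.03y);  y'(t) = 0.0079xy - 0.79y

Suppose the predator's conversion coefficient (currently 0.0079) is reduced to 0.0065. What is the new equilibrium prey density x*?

x* ≈ 122

At the interior fixed point, setting dy/dt = 0 with y > 0 fixes x* = (predator death rate)/(xy coefficient) — independent of the other coefficients.
With the change, x* = 0.79/0.0065 = 122; it rises from 100.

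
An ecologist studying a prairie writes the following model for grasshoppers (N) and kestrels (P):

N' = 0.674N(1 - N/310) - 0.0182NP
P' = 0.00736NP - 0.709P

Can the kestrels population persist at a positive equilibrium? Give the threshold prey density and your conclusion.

The predator equation gives dP/dt > 0 only when N > 0.709/0.00736 = 96.3.
Without the predator, N → K = 310. Since 310 > 96.3, the predator can invade and persist.

Threshold N = 96.3; K > 96.3, so yes, the predator persists.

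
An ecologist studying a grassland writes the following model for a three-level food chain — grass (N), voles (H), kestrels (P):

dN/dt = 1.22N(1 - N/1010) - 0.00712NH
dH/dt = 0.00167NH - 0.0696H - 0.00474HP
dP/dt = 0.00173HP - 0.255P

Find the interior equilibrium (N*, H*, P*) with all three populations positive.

From dP/dt = 0: 0.00173H* = 0.255, so H* = 147.
From dN/dt = 0: 1.22(1 - N*/1010) = 0.00712·147, giving N* = 1010·(1 - 0.86) = 141.
From dH/dt = 0: 0.00167·141 - 0.0696 = 0.00474P*, so P* = 0.166/0.00474 = 35.1.

N* ≈ 141, H* ≈ 147, P* ≈ 35.1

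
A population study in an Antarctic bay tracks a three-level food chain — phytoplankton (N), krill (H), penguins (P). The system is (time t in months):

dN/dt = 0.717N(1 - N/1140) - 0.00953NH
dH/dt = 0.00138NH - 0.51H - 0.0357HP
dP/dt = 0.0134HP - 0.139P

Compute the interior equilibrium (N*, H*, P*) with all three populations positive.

From dP/dt = 0: 0.0134H* = 0.139, so H* = 10.4.
From dN/dt = 0: 0.717(1 - N*/1140) = 0.00953·10.4, giving N* = 1140·(1 - 0.138) = 983.
From dH/dt = 0: 0.00138·983 - 0.51 = 0.0357P*, so P* = 0.846/0.0357 = 23.7.

N* ≈ 983, H* ≈ 10.4, P* ≈ 23.7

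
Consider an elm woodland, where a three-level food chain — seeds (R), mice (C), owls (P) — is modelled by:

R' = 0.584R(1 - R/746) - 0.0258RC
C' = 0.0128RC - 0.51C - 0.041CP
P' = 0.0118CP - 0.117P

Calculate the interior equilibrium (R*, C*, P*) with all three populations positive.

From dP/dt = 0: 0.0118C* = 0.117, so C* = 9.92.
From dR/dt = 0: 0.584(1 - R*/746) = 0.0258·9.92, giving R* = 746·(1 - 0.438) = 419.
From dC/dt = 0: 0.0128·419 - 0.51 = 0.041P*, so P* = 4.86/0.041 = 118.

R* ≈ 419, C* ≈ 9.92, P* ≈ 118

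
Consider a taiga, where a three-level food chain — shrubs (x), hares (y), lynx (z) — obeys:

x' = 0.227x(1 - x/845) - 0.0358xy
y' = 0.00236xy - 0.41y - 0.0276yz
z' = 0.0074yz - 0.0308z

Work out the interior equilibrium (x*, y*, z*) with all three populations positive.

x* ≈ 290, y* ≈ 4.16, z* ≈ 9.97

From dz/dt = 0: 0.0074y* = 0.0308, so y* = 4.16.
From dx/dt = 0: 0.227(1 - x*/845) = 0.0358·4.16, giving x* = 845·(1 - 0.656) = 290.
From dy/dt = 0: 0.00236·290 - 0.41 = 0.0276z*, so z* = 0.275/0.0276 = 9.97.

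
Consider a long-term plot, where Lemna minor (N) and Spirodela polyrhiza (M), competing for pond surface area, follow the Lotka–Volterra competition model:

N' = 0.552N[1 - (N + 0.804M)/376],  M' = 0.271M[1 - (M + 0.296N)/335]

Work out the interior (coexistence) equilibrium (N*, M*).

N* ≈ 140, M* ≈ 294

Setting both brackets to zero gives the nullclines N + 0.804M = 376 and 0.296N + M = 335.
Substituting M = 335 - 0.296N into the first: N(1 - 0.804·0.296) = 376 - 0.804·335.
So N* = 107/0.762 = 140, and then M* = 335 - 0.296·140 = 294.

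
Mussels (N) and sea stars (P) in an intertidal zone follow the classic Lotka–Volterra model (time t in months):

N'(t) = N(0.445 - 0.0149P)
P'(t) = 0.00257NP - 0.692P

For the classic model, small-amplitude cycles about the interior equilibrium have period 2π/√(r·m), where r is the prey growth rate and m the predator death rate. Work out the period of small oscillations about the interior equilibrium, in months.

T ≈ 11.3 months

Here r = 0.445 and m = 0.692, so r·m = 0.308.
ω = √0.308 = 0.555 per month, hence T = 2π/ω ≈ 11.3 months.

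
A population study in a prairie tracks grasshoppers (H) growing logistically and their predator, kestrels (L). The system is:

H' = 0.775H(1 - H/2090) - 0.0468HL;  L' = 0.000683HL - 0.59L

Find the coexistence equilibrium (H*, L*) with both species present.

H* ≈ 864, L* ≈ 9.72

From dL/dt = 0 with L > 0: 0.000683H* = 0.59, so H* = 864.
Substitute into dH/dt = 0: 0.775(1 - 864/2090) = 0.0468L*.
The bracket is 0.587, giving L* = 0.455/0.0468 = 9.72.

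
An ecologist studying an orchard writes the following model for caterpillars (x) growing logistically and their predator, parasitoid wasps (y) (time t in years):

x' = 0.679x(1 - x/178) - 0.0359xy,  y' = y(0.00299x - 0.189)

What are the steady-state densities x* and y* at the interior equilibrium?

x* ≈ 63.2, y* ≈ 12.2

From dy/dt = 0 with y > 0: 0.00299x* = 0.189, so x* = 63.2.
Substitute into dx/dt = 0: 0.679(1 - 63.2/178) = 0.0359y*.
The bracket is 0.645, giving y* = 0.438/0.0359 = 12.2.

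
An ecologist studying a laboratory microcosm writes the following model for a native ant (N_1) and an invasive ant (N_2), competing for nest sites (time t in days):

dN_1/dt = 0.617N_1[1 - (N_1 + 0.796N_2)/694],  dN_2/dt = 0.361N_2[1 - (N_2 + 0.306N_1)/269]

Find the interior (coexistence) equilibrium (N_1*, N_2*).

Setting both brackets to zero gives the nullclines N_1 + 0.796N_2 = 694 and 0.306N_1 + N_2 = 269.
Substituting N_2 = 269 - 0.306N_1 into the first: N_1(1 - 0.796·0.306) = 694 - 0.796·269.
So N_1* = 480/0.756 = 634, and then N_2* = 269 - 0.306·634 = 74.9.

N_1* ≈ 634, N_2* ≈ 74.9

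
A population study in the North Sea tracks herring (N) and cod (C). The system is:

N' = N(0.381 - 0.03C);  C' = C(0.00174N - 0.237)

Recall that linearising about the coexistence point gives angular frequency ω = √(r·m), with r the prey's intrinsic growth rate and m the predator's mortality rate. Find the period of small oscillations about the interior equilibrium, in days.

T ≈ 20.9 days

Here r = 0.381 and m = 0.237, so r·m = 0.0903.
ω = √0.0903 = 0.3 per day, hence T = 2π/ω ≈ 20.9 days.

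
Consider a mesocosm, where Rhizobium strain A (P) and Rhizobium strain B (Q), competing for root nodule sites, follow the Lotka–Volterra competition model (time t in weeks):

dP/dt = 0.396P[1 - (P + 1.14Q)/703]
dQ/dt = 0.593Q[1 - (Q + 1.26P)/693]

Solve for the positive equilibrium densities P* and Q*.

Setting both brackets to zero gives the nullclines P + 1.14Q = 703 and 1.26P + Q = 693.
Substituting Q = 693 - 1.26P into the first: P(1 - 1.14·1.26) = 703 - 1.14·693.
So P* = -87/-0.436 = 199, and then Q* = 693 - 1.26·199 = 442.

P* ≈ 199, Q* ≈ 442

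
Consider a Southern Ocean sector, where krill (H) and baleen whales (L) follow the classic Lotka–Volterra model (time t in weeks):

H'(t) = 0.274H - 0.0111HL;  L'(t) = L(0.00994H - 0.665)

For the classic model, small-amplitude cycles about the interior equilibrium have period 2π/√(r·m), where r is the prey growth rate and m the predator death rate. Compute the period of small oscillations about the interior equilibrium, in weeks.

T ≈ 14.7 weeks

Here r = 0.274 and m = 0.665, so r·m = 0.182.
ω = √0.182 = 0.427 per week, hence T = 2π/ω ≈ 14.7 weeks.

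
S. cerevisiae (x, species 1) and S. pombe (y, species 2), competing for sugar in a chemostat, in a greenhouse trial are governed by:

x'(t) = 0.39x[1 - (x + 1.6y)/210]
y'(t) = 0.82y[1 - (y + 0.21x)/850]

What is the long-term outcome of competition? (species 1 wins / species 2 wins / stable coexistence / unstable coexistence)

species 2 excludes species 1

Compare the nullcline intercepts: K1/α12 = 210/1.6 = 131 < K2 = 850; K2/α21 = 850/0.21 = 4050 > K1 = 210.
Since the inequalities point opposite ways, species 2 can invade but species 1 cannot.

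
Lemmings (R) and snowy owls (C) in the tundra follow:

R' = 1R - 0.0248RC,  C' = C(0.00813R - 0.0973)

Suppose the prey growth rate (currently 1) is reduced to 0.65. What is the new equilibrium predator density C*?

At the interior fixed point, setting dR/dt = 0 with R > 0 fixes C* = (prey growth rate)/(RC coefficient) — independent of the other coefficients.
With the change, C* = 0.65/0.0248 = 26.2; it falls from 40.3.

C* ≈ 26.2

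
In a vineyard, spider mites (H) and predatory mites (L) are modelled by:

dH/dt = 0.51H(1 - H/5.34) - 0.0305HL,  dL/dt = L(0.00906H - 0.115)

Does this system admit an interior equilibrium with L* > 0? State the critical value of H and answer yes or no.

The predator equation gives dL/dt > 0 only when H > 0.115/0.00906 = 12.7.
Without the predator, H → K = 5.34. Since 5.34 < 12.7, the predator cannot invade.

Threshold H = 12.7; K < 12.7, so no, the predator goes extinct.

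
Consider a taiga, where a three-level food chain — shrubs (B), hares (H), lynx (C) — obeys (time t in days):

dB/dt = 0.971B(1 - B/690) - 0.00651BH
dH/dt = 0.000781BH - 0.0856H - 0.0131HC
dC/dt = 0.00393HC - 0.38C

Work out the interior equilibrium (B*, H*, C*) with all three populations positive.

B* ≈ 243, H* ≈ 96.7, C* ≈ 7.93

From dC/dt = 0: 0.00393H* = 0.38, so H* = 96.7.
From dB/dt = 0: 0.971(1 - B*/690) = 0.00651·96.7, giving B* = 690·(1 - 0.648) = 243.
From dH/dt = 0: 0.000781·243 - 0.0856 = 0.0131C*, so C* = 0.104/0.0131 = 7.93.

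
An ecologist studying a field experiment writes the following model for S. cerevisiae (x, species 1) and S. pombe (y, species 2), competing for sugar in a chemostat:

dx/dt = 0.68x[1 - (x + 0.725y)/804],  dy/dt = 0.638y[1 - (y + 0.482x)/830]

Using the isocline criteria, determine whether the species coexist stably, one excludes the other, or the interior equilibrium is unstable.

Compare the nullcline intercepts: K1/α12 = 804/0.725 = 1110 > K2 = 830; K2/α21 = 830/0.482 = 1720 > K1 = 804.
Since both inequalities hold, each species can invade when rare, so the interior equilibrium is stable.

stable coexistence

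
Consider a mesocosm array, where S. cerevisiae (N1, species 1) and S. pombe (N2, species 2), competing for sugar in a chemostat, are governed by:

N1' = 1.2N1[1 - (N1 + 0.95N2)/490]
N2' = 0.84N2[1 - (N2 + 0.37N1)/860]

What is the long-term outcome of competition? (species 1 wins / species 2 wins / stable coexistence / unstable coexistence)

species 2 excludes species 1

Compare the nullcline intercepts: K1/α12 = 490/0.95 = 516 < K2 = 860; K2/α21 = 860/0.37 = 2320 > K1 = 490.
Since the inequalities point opposite ways, species 2 can invade but species 1 cannot.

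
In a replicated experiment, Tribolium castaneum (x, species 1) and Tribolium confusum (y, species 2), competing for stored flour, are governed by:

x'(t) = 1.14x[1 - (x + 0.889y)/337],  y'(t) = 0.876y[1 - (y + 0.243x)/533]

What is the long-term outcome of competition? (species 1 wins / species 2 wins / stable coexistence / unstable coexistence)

species 2 excludes species 1

Compare the nullcline intercepts: K1/α12 = 337/0.889 = 379 < K2 = 533; K2/α21 = 533/0.243 = 2190 > K1 = 337.
Since the inequalities point opposite ways, species 2 can invade but species 1 cannot.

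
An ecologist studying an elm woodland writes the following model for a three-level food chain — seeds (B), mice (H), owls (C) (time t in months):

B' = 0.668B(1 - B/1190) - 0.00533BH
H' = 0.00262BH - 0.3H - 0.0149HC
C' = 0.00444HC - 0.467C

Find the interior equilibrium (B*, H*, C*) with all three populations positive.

B* ≈ 191, H* ≈ 105, C* ≈ 13.5

From dC/dt = 0: 0.00444H* = 0.467, so H* = 105.
From dB/dt = 0: 0.668(1 - B*/1190) = 0.00533·105, giving B* = 1190·(1 - 0.839) = 191.
From dH/dt = 0: 0.00262·191 - 0.3 = 0.0149C*, so C* = 0.201/0.0149 = 13.5.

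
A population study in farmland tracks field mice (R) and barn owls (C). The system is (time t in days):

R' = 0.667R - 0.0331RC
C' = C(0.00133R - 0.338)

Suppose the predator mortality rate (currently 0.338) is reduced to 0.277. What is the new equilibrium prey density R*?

At the interior fixed point, setting dC/dt = 0 with C > 0 fixes R* = (predator death rate)/(RC coefficient) — independent of the other coefficients.
With the change, R* = 0.277/0.00133 = 208; it falls from 254.

R* ≈ 208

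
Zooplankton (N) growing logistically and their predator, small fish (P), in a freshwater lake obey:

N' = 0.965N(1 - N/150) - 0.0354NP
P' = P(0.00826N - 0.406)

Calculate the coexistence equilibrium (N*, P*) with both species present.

N* ≈ 49.2, P* ≈ 18.3

From dP/dt = 0 with P > 0: 0.00826N* = 0.406, so N* = 49.2.
Substitute into dN/dt = 0: 0.965(1 - 49.2/150) = 0.0354P*.
The bracket is 0.672, giving P* = 0.649/0.0354 = 18.3.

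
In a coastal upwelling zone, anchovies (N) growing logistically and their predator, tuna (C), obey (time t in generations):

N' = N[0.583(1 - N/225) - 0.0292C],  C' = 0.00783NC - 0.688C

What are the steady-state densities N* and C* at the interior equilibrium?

N* ≈ 87.9, C* ≈ 12.2

From dC/dt = 0 with C > 0: 0.00783N* = 0.688, so N* = 87.9.
Substitute into dN/dt = 0: 0.583(1 - 87.9/225) = 0.0292C*.
The bracket is 0.609, giving C* = 0.355/0.0292 = 12.2.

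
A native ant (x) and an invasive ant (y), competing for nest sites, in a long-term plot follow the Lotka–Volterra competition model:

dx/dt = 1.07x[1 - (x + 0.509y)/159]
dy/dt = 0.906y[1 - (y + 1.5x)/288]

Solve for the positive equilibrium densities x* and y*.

x* ≈ 52.5, y* ≈ 209

Setting both brackets to zero gives the nullclines x + 0.509y = 159 and 1.5x + y = 288.
Substituting y = 288 - 1.5x into the first: x(1 - 0.509·1.5) = 159 - 0.509·288.
So x* = 12.4/0.236 = 52.5, and then y* = 288 - 1.5·52.5 = 209.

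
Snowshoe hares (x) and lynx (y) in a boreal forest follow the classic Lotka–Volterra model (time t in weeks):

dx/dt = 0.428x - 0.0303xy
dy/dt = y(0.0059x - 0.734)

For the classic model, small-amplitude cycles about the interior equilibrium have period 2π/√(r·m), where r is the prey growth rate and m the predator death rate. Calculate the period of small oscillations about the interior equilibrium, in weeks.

Here r = 0.428 and m = 0.734, so r·m = 0.314.
ω = √0.314 = 0.56 per week, hence T = 2π/ω ≈ 11.2 weeks.

T ≈ 11.2 weeks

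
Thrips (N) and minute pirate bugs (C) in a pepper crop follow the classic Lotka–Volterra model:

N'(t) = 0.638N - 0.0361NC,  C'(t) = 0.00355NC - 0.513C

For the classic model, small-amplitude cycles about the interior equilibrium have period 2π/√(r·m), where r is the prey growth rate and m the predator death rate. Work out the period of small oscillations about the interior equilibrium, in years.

Here r = 0.638 and m = 0.513, so r·m = 0.327.
ω = √0.327 = 0.572 per year, hence T = 2π/ω ≈ 11 years.

T ≈ 11 years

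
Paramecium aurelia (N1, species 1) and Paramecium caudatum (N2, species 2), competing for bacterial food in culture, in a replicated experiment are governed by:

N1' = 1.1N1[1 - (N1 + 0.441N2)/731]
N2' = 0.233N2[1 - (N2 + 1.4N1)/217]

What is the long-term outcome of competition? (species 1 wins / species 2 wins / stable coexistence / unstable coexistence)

species 1 excludes species 2

Compare the nullcline intercepts: K1/α12 = 731/0.441 = 1660 > K2 = 217; K2/α21 = 217/1.4 = 155 < K1 = 731.
Since the inequalities point opposite ways, species 1 can invade but species 2 cannot.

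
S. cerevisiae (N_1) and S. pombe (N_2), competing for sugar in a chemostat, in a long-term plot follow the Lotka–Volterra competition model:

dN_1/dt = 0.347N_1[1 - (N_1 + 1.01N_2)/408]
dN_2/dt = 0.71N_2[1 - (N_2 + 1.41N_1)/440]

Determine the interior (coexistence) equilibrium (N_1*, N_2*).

N_1* ≈ 85.8, N_2* ≈ 319

Setting both brackets to zero gives the nullclines N_1 + 1.01N_2 = 408 and 1.41N_1 + N_2 = 440.
Substituting N_2 = 440 - 1.41N_1 into the first: N_1(1 - 1.01·1.41) = 408 - 1.01·440.
So N_1* = -36.4/-0.424 = 85.8, and then N_2* = 440 - 1.41·85.8 = 319.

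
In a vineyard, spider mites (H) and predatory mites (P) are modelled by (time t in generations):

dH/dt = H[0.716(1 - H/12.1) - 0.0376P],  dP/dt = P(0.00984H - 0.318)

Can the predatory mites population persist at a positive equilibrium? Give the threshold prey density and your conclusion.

Threshold H = 32.3; K < 32.3, so no, the predator goes extinct.

The predator equation gives dP/dt > 0 only when H > 0.318/0.00984 = 32.3.
Without the predator, H → K = 12.1. Since 12.1 < 32.3, the predator cannot invade.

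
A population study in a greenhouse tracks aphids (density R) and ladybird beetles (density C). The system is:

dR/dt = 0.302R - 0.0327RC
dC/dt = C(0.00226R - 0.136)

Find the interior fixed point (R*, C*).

R* ≈ 60.2, C* ≈ 9.24

Set dC/dt = 0 with C > 0: 0.00226R - 0.136 = 0, so R* = 0.136/0.00226 = 60.2.
Set dR/dt = 0 with R > 0: 0.302 - 0.0327C = 0, so C* = 0.302/0.0327 = 9.24.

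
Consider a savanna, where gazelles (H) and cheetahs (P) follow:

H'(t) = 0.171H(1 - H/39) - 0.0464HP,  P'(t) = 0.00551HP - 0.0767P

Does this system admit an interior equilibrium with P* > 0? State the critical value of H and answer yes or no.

Threshold H = 13.9; K > 13.9, so yes, the predator persists.

The predator equation gives dP/dt > 0 only when H > 0.0767/0.00551 = 13.9.
Without the predator, H → K = 39. Since 39 > 13.9, the predator can invade and persist.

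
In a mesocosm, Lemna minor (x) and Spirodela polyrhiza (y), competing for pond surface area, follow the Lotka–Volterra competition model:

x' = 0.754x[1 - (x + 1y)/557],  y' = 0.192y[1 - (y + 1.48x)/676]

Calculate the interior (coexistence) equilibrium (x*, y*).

Setting both brackets to zero gives the nullclines x + 1y = 557 and 1.48x + y = 676.
Substituting y = 676 - 1.48x into the first: x(1 - 1·1.48) = 557 - 1·676.
So x* = -119/-0.48 = 248, and then y* = 676 - 1.48·248 = 309.

x* ≈ 248, y* ≈ 309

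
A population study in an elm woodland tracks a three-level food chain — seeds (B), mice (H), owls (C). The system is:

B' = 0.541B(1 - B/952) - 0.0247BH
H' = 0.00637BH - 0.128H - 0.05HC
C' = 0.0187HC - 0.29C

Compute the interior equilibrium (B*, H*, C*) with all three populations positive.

B* ≈ 278, H* ≈ 15.5, C* ≈ 32.9

From dC/dt = 0: 0.0187H* = 0.29, so H* = 15.5.
From dB/dt = 0: 0.541(1 - B*/952) = 0.0247·15.5, giving B* = 952·(1 - 0.708) = 278.
From dH/dt = 0: 0.00637·278 - 0.128 = 0.05C*, so C* = 1.64/0.05 = 32.9.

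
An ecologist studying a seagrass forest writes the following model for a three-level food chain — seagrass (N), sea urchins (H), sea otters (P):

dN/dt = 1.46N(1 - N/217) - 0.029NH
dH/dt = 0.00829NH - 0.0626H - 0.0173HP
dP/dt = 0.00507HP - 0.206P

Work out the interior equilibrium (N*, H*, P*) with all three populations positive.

From dP/dt = 0: 0.00507H* = 0.206, so H* = 40.6.
From dN/dt = 0: 1.46(1 - N*/217) = 0.029·40.6, giving N* = 217·(1 - 0.807) = 41.9.
From dH/dt = 0: 0.00829·41.9 - 0.0626 = 0.0173P*, so P* = 0.284/0.0173 = 16.4.

N* ≈ 41.9, H* ≈ 40.6, P* ≈ 16.4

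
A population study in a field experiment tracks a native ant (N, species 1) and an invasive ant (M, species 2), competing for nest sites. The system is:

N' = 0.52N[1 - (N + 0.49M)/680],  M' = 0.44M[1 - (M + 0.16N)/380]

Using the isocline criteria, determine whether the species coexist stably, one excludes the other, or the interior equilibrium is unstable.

stable coexistence

Compare the nullcline intercepts: K1/α12 = 680/0.49 = 1390 > K2 = 380; K2/α21 = 380/0.16 = 2380 > K1 = 680.
Since both inequalities hold, each species can invade when rare, so the interior equilibrium is stable.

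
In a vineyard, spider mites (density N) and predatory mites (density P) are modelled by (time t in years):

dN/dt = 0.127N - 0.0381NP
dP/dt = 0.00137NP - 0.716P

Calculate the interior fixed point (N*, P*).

Set dP/dt = 0 with P > 0: 0.00137N - 0.716 = 0, so N* = 0.716/0.00137 = 523.
Set dN/dt = 0 with N > 0: 0.127 - 0.0381P = 0, so P* = 0.127/0.0381 = 3.33.

N* ≈ 523, P* ≈ 3.33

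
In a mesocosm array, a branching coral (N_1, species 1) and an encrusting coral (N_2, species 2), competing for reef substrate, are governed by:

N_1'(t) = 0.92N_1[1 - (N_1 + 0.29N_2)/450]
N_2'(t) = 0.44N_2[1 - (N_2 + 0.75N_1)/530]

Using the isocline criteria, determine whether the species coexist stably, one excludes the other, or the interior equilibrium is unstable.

Compare the nullcline intercepts: K1/α12 = 450/0.29 = 1550 > K2 = 530; K2/α21 = 530/0.75 = 707 > K1 = 450.
Since both inequalities hold, each species can invade when rare, so the interior equilibrium is stable.

stable coexistence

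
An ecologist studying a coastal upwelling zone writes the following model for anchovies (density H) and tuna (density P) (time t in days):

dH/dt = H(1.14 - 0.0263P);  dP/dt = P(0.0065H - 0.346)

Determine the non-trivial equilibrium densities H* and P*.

Set dP/dt = 0 with P > 0: 0.0065H - 0.346 = 0, so H* = 0.346/0.0065 = 53.2.
Set dH/dt = 0 with H > 0: 1.14 - 0.0263P = 0, so P* = 1.14/0.0263 = 43.3.

H* ≈ 53.2, P* ≈ 43.3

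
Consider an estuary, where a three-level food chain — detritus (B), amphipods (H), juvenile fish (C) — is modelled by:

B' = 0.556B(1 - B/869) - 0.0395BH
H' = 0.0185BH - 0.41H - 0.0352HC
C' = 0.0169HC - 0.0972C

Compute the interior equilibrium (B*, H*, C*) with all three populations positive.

From dC/dt = 0: 0.0169H* = 0.0972, so H* = 5.75.
From dB/dt = 0: 0.556(1 - B*/869) = 0.0395·5.75, giving B* = 869·(1 - 0.409) = 514.
From dH/dt = 0: 0.0185·514 - 0.41 = 0.0352C*, so C* = 9.1/0.0352 = 258.

B* ≈ 514, H* ≈ 5.75, C* ≈ 258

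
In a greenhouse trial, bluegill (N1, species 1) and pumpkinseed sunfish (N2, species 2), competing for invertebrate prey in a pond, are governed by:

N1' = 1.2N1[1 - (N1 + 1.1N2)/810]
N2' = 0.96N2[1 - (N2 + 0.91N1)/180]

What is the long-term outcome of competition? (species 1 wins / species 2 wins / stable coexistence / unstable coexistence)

species 1 excludes species 2

Compare the nullcline intercepts: K1/α12 = 810/1.1 = 736 > K2 = 180; K2/α21 = 180/0.91 = 198 < K1 = 810.
Since the inequalities point opposite ways, species 1 can invade but species 2 cannot.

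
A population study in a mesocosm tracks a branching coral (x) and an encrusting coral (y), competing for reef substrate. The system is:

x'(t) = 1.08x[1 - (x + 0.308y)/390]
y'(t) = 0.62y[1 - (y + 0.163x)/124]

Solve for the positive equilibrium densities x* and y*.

x* ≈ 370, y* ≈ 63.6

Setting both brackets to zero gives the nullclines x + 0.308y = 390 and 0.163x + y = 124.
Substituting y = 124 - 0.163x into the first: x(1 - 0.308·0.163) = 390 - 0.308·124.
So x* = 352/0.95 = 370, and then y* = 124 - 0.163·370 = 63.6.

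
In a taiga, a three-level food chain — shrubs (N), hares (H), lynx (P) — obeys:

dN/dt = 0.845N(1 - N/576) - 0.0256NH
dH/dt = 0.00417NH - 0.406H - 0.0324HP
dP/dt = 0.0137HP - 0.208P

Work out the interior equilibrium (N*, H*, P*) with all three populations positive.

From dP/dt = 0: 0.0137H* = 0.208, so H* = 15.2.
From dN/dt = 0: 0.845(1 - N*/576) = 0.0256·15.2, giving N* = 576·(1 - 0.46) = 311.
From dH/dt = 0: 0.00417·311 - 0.406 = 0.0324P*, so P* = 0.891/0.0324 = 27.5.

N* ≈ 311, H* ≈ 15.2, P* ≈ 27.5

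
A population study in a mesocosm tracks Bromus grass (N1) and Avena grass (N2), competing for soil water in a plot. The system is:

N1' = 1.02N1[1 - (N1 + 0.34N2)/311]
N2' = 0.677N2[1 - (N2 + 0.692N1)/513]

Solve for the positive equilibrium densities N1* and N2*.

N1* ≈ 179, N2* ≈ 389

Setting both brackets to zero gives the nullclines N1 + 0.34N2 = 311 and 0.692N1 + N2 = 513.
Substituting N2 = 513 - 0.692N1 into the first: N1(1 - 0.34·0.692) = 311 - 0.34·513.
So N1* = 137/0.765 = 179, and then N2* = 513 - 0.692·179 = 389.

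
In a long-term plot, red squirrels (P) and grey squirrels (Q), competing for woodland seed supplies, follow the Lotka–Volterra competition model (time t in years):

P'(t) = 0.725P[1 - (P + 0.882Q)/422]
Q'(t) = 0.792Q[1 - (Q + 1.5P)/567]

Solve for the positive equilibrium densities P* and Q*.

Setting both brackets to zero gives the nullclines P + 0.882Q = 422 and 1.5P + Q = 567.
Substituting Q = 567 - 1.5P into the first: P(1 - 0.882·1.5) = 422 - 0.882·567.
So P* = -78.1/-0.323 = 242, and then Q* = 567 - 1.5·242 = 204.

P* ≈ 242, Q* ≈ 204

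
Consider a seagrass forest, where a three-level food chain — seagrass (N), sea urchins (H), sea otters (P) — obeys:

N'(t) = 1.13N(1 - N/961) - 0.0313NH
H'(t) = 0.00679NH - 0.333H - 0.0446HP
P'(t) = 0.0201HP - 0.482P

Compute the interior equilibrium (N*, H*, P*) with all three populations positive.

N* ≈ 323, H* ≈ 24, P* ≈ 41.7

From dP/dt = 0: 0.0201H* = 0.482, so H* = 24.
From dN/dt = 0: 1.13(1 - N*/961) = 0.0313·24, giving N* = 961·(1 - 0.664) = 323.
From dH/dt = 0: 0.00679·323 - 0.333 = 0.0446P*, so P* = 1.86/0.0446 = 41.7.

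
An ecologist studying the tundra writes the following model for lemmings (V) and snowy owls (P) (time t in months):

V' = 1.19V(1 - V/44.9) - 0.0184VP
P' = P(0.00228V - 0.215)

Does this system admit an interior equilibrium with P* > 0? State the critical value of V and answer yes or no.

The predator equation gives dP/dt > 0 only when V > 0.215/0.00228 = 94.3.
Without the predator, V → K = 44.9. Since 44.9 < 94.3, the predator cannot invade.

Threshold V = 94.3; K < 94.3, so no, the predator goes extinct.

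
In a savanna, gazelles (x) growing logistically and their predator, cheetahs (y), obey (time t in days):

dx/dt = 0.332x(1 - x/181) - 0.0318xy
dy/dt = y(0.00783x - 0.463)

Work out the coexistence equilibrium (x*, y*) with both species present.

x* ≈ 59.1, y* ≈ 7.03

From dy/dt = 0 with y > 0: 0.00783x* = 0.463, so x* = 59.1.
Substitute into dx/dt = 0: 0.332(1 - 59.1/181) = 0.0318y*.
The bracket is 0.673, giving y* = 0.224/0.0318 = 7.03.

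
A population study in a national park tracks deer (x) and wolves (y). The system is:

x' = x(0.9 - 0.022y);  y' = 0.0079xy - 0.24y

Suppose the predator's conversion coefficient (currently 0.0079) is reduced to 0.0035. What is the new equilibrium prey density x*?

x* ≈ 68.6

At the interior fixed point, setting dy/dt = 0 with y > 0 fixes x* = (predator death rate)/(xy coefficient) — independent of the other coefficients.
With the change, x* = 0.24/0.0035 = 68.6; it rises from 30.4.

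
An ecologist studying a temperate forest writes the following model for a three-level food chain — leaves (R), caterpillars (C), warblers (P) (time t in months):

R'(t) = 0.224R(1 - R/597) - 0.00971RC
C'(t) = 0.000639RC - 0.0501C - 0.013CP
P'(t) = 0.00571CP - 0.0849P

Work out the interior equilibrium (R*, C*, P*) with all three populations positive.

From dP/dt = 0: 0.00571C* = 0.0849, so C* = 14.9.
From dR/dt = 0: 0.224(1 - R*/597) = 0.00971·14.9, giving R* = 597·(1 - 0.645) = 212.
From dC/dt = 0: 0.000639·212 - 0.0501 = 0.013P*, so P* = 0.0855/0.013 = 6.58.

R* ≈ 212, C* ≈ 14.9, P* ≈ 6.58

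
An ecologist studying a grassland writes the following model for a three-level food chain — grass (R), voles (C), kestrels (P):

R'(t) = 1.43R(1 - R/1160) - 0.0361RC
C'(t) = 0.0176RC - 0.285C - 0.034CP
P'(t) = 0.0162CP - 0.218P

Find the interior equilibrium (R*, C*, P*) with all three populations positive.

R* ≈ 766, C* ≈ 13.5, P* ≈ 388

From dP/dt = 0: 0.0162C* = 0.218, so C* = 13.5.
From dR/dt = 0: 1.43(1 - R*/1160) = 0.0361·13.5, giving R* = 1160·(1 - 0.34) = 766.
From dC/dt = 0: 0.0176·766 - 0.285 = 0.034P*, so P* = 13.2/0.034 = 388.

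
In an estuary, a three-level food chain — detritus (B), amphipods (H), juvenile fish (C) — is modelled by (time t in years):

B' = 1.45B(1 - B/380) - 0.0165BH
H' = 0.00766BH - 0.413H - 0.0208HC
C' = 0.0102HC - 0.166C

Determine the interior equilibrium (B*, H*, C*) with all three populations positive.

From dC/dt = 0: 0.0102H* = 0.166, so H* = 16.3.
From dB/dt = 0: 1.45(1 - B*/380) = 0.0165·16.3, giving B* = 380·(1 - 0.185) = 310.
From dH/dt = 0: 0.00766·310 - 0.413 = 0.0208C*, so C* = 1.96/0.0208 = 94.2.

B* ≈ 310, H* ≈ 16.3, C* ≈ 94.2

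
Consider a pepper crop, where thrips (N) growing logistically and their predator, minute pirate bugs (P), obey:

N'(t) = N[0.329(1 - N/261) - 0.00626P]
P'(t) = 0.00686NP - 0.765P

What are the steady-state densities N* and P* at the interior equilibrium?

From dP/dt = 0 with P > 0: 0.00686N* = 0.765, so N* = 112.
Substitute into dN/dt = 0: 0.329(1 - 112/261) = 0.00626P*.
The bracket is 0.573, giving P* = 0.188/0.00626 = 30.1.

N* ≈ 112, P* ≈ 30.1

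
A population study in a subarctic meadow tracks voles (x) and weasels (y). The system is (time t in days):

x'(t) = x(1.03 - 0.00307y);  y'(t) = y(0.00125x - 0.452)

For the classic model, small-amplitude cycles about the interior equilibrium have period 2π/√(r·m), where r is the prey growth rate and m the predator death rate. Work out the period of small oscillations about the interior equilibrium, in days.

T ≈ 9.21 days

Here r = 1.03 and m = 0.452, so r·m = 0.466.
ω = √0.466 = 0.682 per day, hence T = 2π/ω ≈ 9.21 days.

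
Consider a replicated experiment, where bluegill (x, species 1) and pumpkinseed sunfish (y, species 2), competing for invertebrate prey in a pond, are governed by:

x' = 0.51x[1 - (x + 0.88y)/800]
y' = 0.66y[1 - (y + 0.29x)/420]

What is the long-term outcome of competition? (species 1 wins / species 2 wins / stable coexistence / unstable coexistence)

stable coexistence

Compare the nullcline intercepts: K1/α12 = 800/0.88 = 909 > K2 = 420; K2/α21 = 420/0.29 = 1450 > K1 = 800.
Since both inequalities hold, each species can invade when rare, so the interior equilibrium is stable.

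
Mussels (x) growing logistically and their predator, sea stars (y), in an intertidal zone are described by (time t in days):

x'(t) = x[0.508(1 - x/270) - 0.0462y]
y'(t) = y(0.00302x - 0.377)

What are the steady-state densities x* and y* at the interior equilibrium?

x* ≈ 125, y* ≈ 5.91

From dy/dt = 0 with y > 0: 0.00302x* = 0.377, so x* = 125.
Substitute into dx/dt = 0: 0.508(1 - 125/270) = 0.0462y*.
The bracket is 0.538, giving y* = 0.273/0.0462 = 5.91.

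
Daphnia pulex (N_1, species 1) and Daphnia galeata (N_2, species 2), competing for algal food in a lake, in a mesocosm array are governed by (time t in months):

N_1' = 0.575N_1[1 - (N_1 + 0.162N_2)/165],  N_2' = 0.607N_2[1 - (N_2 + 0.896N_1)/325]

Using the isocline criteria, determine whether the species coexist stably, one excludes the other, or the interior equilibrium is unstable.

stable coexistence

Compare the nullcline intercepts: K1/α12 = 165/0.162 = 1020 > K2 = 325; K2/α21 = 325/0.896 = 363 > K1 = 165.
Since both inequalities hold, each species can invade when rare, so the interior equilibrium is stable.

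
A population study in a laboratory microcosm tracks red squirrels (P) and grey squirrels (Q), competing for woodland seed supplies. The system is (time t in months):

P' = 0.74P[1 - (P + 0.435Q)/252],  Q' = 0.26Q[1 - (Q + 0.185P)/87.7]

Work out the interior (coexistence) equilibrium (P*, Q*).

P* ≈ 233, Q* ≈ 44.7

Setting both brackets to zero gives the nullclines P + 0.435Q = 252 and 0.185P + Q = 87.7.
Substituting Q = 87.7 - 0.185P into the first: P(1 - 0.435·0.185) = 252 - 0.435·87.7.
So P* = 214/0.92 = 233, and then Q* = 87.7 - 0.185·233 = 44.7.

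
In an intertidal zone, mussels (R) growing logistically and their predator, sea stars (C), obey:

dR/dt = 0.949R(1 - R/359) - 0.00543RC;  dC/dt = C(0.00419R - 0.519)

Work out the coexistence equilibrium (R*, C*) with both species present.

From dC/dt = 0 with C > 0: 0.00419R* = 0.519, so R* = 124.
Substitute into dR/dt = 0: 0.949(1 - 124/359) = 0.00543C*.
The bracket is 0.655, giving C* = 0.622/0.00543 = 114.

R* ≈ 124, C* ≈ 114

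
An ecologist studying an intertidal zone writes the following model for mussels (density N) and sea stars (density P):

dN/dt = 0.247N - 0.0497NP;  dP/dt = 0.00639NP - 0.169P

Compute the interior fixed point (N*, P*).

Set dP/dt = 0 with P > 0: 0.00639N - 0.169 = 0, so N* = 0.169/0.00639 = 26.4.
Set dN/dt = 0 with N > 0: 0.247 - 0.0497P = 0, so P* = 0.247/0.0497 = 4.97.

N* ≈ 26.4, P* ≈ 4.97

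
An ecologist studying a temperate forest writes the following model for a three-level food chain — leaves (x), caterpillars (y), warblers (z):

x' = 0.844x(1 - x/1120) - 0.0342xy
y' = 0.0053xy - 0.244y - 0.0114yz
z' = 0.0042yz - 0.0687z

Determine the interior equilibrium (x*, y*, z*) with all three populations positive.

From dz/dt = 0: 0.0042y* = 0.0687, so y* = 16.4.
From dx/dt = 0: 0.844(1 - x*/1120) = 0.0342·16.4, giving x* = 1120·(1 - 0.663) = 378.
From dy/dt = 0: 0.0053·378 - 0.244 = 0.0114z*, so z* = 1.76/0.0114 = 154.

x* ≈ 378, y* ≈ 16.4, z* ≈ 154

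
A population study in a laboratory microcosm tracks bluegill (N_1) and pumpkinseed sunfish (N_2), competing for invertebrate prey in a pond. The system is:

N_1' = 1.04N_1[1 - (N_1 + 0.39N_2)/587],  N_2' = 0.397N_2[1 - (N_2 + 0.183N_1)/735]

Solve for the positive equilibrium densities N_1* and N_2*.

N_1* ≈ 323, N_2* ≈ 676

Setting both brackets to zero gives the nullclines N_1 + 0.39N_2 = 587 and 0.183N_1 + N_2 = 735.
Substituting N_2 = 735 - 0.183N_1 into the first: N_1(1 - 0.39·0.183) = 587 - 0.39·735.
So N_1* = 300/0.929 = 323, and then N_2* = 735 - 0.183·323 = 676.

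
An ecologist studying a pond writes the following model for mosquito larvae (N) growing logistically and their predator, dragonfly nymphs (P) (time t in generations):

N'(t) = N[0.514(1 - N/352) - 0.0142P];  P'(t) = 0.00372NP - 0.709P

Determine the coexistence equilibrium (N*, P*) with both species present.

N* ≈ 191, P* ≈ 16.6

From dP/dt = 0 with P > 0: 0.00372N* = 0.709, so N* = 191.
Substitute into dN/dt = 0: 0.514(1 - 191/352) = 0.0142P*.
The bracket is 0.459, giving P* = 0.236/0.0142 = 16.6.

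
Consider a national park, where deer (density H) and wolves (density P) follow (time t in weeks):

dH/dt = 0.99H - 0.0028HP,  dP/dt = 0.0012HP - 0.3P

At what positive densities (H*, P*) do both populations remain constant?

H* ≈ 250, P* ≈ 354

Set dP/dt = 0 with P > 0: 0.0012H - 0.3 = 0, so H* = 0.3/0.0012 = 250.
Set dH/dt = 0 with H > 0: 0.99 - 0.0028P = 0, so P* = 0.99/0.0028 = 354.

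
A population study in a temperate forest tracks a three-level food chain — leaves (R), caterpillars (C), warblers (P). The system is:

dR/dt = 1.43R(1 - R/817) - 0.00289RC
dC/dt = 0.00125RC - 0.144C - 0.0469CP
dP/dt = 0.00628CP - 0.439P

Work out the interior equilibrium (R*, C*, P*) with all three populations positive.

R* ≈ 702, C* ≈ 69.9, P* ≈ 15.6

From dP/dt = 0: 0.00628C* = 0.439, so C* = 69.9.
From dR/dt = 0: 1.43(1 - R*/817) = 0.00289·69.9, giving R* = 817·(1 - 0.141) = 702.
From dC/dt = 0: 0.00125·702 - 0.144 = 0.0469P*, so P* = 0.733/0.0469 = 15.6.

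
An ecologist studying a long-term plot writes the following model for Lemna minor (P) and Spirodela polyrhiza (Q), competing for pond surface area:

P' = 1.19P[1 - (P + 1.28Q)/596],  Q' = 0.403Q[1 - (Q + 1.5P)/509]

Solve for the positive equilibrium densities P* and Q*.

Setting both brackets to zero gives the nullclines P + 1.28Q = 596 and 1.5P + Q = 509.
Substituting Q = 509 - 1.5P into the first: P(1 - 1.28·1.5) = 596 - 1.28·509.
So P* = -55.5/-0.92 = 60.3, and then Q* = 509 - 1.5·60.3 = 418.

P* ≈ 60.3, Q* ≈ 418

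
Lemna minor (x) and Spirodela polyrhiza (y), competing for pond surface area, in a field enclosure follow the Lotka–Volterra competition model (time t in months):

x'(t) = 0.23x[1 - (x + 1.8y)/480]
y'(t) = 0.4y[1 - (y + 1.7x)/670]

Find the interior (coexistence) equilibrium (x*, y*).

x* ≈ 352, y* ≈ 70.9

Setting both brackets to zero gives the nullclines x + 1.8y = 480 and 1.7x + y = 670.
Substituting y = 670 - 1.7x into the first: x(1 - 1.8·1.7) = 480 - 1.8·670.
So x* = -726/-2.06 = 352, and then y* = 670 - 1.7·352 = 70.9.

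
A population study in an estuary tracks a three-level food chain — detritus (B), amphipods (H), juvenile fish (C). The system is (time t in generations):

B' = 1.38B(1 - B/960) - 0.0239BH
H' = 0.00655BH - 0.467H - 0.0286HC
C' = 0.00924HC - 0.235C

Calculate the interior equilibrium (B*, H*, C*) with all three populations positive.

B* ≈ 537, H* ≈ 25.4, C* ≈ 107

From dC/dt = 0: 0.00924H* = 0.235, so H* = 25.4.
From dB/dt = 0: 1.38(1 - B*/960) = 0.0239·25.4, giving B* = 960·(1 - 0.44) = 537.
From dH/dt = 0: 0.00655·537 - 0.467 = 0.0286C*, so C* = 3.05/0.0286 = 107.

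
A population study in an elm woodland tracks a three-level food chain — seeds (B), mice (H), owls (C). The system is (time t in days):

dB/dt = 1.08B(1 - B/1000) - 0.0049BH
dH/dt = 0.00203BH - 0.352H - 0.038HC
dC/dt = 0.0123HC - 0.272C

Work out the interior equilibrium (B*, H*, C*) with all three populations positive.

From dC/dt = 0: 0.0123H* = 0.272, so H* = 22.1.
From dB/dt = 0: 1.08(1 - B*/1000) = 0.0049·22.1, giving B* = 1000·(1 - 0.1) = 900.
From dH/dt = 0: 0.00203·900 - 0.352 = 0.038C*, so C* = 1.47/0.038 = 38.8.

B* ≈ 900, H* ≈ 22.1, C* ≈ 38.8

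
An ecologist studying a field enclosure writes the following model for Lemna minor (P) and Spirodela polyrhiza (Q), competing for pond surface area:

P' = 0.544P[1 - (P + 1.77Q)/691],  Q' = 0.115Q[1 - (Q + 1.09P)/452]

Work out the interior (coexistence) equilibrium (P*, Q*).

Setting both brackets to zero gives the nullclines P + 1.77Q = 691 and 1.09P + Q = 452.
Substituting Q = 452 - 1.09P into the first: P(1 - 1.77·1.09) = 691 - 1.77·452.
So P* = -109/-0.929 = 117, and then Q* = 452 - 1.09·117 = 324.

P* ≈ 117, Q* ≈ 324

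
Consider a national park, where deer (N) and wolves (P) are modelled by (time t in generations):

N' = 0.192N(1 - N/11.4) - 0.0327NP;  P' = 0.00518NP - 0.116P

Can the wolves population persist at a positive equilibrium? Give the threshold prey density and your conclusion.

Threshold N = 22.4; K < 22.4, so no, the predator goes extinct.

The predator equation gives dP/dt > 0 only when N > 0.116/0.00518 = 22.4.
Without the predator, N → K = 11.4. Since 11.4 < 22.4, the predator cannot invade.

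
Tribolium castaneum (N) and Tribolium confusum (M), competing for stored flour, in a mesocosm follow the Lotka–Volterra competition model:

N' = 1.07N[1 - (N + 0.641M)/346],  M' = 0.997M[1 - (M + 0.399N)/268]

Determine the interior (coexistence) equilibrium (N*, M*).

Setting both brackets to zero gives the nullclines N + 0.641M = 346 and 0.399N + M = 268.
Substituting M = 268 - 0.399N into the first: N(1 - 0.641·0.399) = 346 - 0.641·268.
So N* = 174/0.744 = 234, and then M* = 268 - 0.399·234 = 175.

N* ≈ 234, M* ≈ 175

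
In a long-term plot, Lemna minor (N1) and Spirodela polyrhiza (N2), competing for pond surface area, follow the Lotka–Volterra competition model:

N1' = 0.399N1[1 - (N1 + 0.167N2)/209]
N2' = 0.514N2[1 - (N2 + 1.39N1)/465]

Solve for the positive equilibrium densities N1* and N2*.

Setting both brackets to zero gives the nullclines N1 + 0.167N2 = 209 and 1.39N1 + N2 = 465.
Substituting N2 = 465 - 1.39N1 into the first: N1(1 - 0.167·1.39) = 209 - 0.167·465.
So N1* = 131/0.768 = 171, and then N2* = 465 - 1.39·171 = 227.

N1* ≈ 171, N2* ≈ 227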